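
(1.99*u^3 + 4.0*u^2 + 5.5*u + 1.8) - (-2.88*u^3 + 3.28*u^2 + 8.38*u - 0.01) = 4.87*u^3 + 0.72*u^2 - 2.88*u + 1.81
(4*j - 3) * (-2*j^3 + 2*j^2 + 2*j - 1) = -8*j^4 + 14*j^3 + 2*j^2 - 10*j + 3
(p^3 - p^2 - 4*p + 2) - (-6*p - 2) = p^3 - p^2 + 2*p + 4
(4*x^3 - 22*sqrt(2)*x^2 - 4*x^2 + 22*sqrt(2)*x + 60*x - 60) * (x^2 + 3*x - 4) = 4*x^5 - 22*sqrt(2)*x^4 + 8*x^4 - 44*sqrt(2)*x^3 + 32*x^3 + 136*x^2 + 154*sqrt(2)*x^2 - 420*x - 88*sqrt(2)*x + 240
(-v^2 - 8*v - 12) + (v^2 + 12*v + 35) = 4*v + 23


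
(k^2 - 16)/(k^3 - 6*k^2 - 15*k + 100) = (k - 4)/(k^2 - 10*k + 25)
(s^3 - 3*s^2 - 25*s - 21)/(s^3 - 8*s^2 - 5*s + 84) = (s + 1)/(s - 4)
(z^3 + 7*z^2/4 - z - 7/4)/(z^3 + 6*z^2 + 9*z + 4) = (4*z^2 + 3*z - 7)/(4*(z^2 + 5*z + 4))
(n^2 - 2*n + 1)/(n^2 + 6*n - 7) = (n - 1)/(n + 7)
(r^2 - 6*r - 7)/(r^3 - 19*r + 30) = (r^2 - 6*r - 7)/(r^3 - 19*r + 30)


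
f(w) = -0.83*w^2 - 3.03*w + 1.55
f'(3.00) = -8.01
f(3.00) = -15.01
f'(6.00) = -12.99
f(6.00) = -46.51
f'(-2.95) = 1.87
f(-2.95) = 3.27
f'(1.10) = -4.86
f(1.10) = -2.79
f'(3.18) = -8.31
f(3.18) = -16.48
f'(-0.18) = -2.73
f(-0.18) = 2.07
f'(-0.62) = -2.00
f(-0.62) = 3.11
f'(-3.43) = 2.66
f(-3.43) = 2.18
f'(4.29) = -10.15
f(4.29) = -26.72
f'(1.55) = -5.60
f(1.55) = -5.14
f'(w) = -1.66*w - 3.03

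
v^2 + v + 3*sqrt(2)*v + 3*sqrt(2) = (v + 1)*(v + 3*sqrt(2))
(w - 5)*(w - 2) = w^2 - 7*w + 10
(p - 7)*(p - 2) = p^2 - 9*p + 14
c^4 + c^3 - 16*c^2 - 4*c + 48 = (c - 3)*(c - 2)*(c + 2)*(c + 4)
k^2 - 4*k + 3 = (k - 3)*(k - 1)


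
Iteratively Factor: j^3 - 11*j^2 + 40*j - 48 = (j - 4)*(j^2 - 7*j + 12) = (j - 4)*(j - 3)*(j - 4)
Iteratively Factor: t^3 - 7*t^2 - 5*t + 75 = (t - 5)*(t^2 - 2*t - 15) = (t - 5)*(t + 3)*(t - 5)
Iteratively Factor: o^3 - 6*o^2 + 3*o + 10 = (o - 2)*(o^2 - 4*o - 5) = (o - 5)*(o - 2)*(o + 1)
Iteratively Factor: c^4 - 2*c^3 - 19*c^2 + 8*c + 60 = (c + 2)*(c^3 - 4*c^2 - 11*c + 30) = (c - 2)*(c + 2)*(c^2 - 2*c - 15) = (c - 5)*(c - 2)*(c + 2)*(c + 3)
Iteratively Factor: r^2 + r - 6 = (r + 3)*(r - 2)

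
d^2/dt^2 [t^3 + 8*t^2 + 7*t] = 6*t + 16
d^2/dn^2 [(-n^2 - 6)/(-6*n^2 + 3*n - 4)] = 4*(9*n^3 + 288*n^2 - 162*n - 37)/(216*n^6 - 324*n^5 + 594*n^4 - 459*n^3 + 396*n^2 - 144*n + 64)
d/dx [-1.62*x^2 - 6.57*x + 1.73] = -3.24*x - 6.57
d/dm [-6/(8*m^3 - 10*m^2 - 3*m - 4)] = 6*(24*m^2 - 20*m - 3)/(-8*m^3 + 10*m^2 + 3*m + 4)^2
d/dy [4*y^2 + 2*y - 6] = 8*y + 2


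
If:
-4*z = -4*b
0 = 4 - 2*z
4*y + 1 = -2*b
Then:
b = 2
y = -5/4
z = 2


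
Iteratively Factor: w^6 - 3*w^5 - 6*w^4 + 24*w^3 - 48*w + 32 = (w - 2)*(w^5 - w^4 - 8*w^3 + 8*w^2 + 16*w - 16) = (w - 2)*(w - 1)*(w^4 - 8*w^2 + 16) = (w - 2)^2*(w - 1)*(w^3 + 2*w^2 - 4*w - 8) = (w - 2)^2*(w - 1)*(w + 2)*(w^2 - 4) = (w - 2)^2*(w - 1)*(w + 2)^2*(w - 2)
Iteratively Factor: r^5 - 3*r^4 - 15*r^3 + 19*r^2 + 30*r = (r + 1)*(r^4 - 4*r^3 - 11*r^2 + 30*r) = (r + 1)*(r + 3)*(r^3 - 7*r^2 + 10*r) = r*(r + 1)*(r + 3)*(r^2 - 7*r + 10) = r*(r - 5)*(r + 1)*(r + 3)*(r - 2)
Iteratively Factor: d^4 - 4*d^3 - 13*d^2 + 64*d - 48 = (d - 4)*(d^3 - 13*d + 12) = (d - 4)*(d + 4)*(d^2 - 4*d + 3) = (d - 4)*(d - 3)*(d + 4)*(d - 1)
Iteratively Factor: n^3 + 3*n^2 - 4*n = (n - 1)*(n^2 + 4*n) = n*(n - 1)*(n + 4)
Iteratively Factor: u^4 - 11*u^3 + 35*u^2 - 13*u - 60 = (u + 1)*(u^3 - 12*u^2 + 47*u - 60) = (u - 4)*(u + 1)*(u^2 - 8*u + 15) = (u - 4)*(u - 3)*(u + 1)*(u - 5)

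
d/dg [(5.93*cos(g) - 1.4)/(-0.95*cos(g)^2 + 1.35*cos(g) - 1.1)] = (-5.6335*cos(g)^2 + 2.66*cos(g) + 4.633)*sin(g)/(0.9025*cos(g)^4 - 2.565*cos(g)^3 + 3.9125*cos(g)^2 - 2.97*cos(g) + 1.21)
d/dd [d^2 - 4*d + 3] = 2*d - 4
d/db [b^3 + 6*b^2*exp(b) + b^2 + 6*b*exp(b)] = 6*b^2*exp(b) + 3*b^2 + 18*b*exp(b) + 2*b + 6*exp(b)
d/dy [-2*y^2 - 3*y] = -4*y - 3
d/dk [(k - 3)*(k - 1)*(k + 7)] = 3*k^2 + 6*k - 25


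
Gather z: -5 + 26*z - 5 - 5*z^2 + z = -5*z^2 + 27*z - 10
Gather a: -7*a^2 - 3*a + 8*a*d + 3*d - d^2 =-7*a^2 + a*(8*d - 3) - d^2 + 3*d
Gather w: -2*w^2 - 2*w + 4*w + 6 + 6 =-2*w^2 + 2*w + 12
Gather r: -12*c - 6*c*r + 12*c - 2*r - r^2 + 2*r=-6*c*r - r^2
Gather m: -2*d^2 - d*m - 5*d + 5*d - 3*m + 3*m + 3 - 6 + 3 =-2*d^2 - d*m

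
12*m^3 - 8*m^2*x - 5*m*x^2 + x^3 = (-6*m + x)*(-m + x)*(2*m + x)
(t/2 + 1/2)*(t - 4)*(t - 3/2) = t^3/2 - 9*t^2/4 + t/4 + 3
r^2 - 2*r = r*(r - 2)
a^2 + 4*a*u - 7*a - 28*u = (a - 7)*(a + 4*u)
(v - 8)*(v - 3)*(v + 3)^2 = v^4 - 5*v^3 - 33*v^2 + 45*v + 216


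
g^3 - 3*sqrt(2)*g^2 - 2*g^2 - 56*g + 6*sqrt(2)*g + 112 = (g - 2)*(g - 7*sqrt(2))*(g + 4*sqrt(2))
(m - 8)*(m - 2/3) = m^2 - 26*m/3 + 16/3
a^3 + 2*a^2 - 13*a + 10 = (a - 2)*(a - 1)*(a + 5)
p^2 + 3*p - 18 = (p - 3)*(p + 6)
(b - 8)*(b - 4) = b^2 - 12*b + 32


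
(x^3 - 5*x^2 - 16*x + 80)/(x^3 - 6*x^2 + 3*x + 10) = (x^2 - 16)/(x^2 - x - 2)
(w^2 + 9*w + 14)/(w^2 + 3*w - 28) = (w + 2)/(w - 4)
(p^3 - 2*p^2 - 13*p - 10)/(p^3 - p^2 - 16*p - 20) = (p + 1)/(p + 2)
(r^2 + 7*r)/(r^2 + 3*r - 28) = r/(r - 4)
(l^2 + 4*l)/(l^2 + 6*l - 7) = l*(l + 4)/(l^2 + 6*l - 7)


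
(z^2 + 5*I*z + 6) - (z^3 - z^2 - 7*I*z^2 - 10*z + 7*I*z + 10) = -z^3 + 2*z^2 + 7*I*z^2 + 10*z - 2*I*z - 4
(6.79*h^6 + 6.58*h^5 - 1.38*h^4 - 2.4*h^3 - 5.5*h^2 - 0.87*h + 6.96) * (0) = 0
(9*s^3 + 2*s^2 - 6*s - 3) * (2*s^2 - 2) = 18*s^5 + 4*s^4 - 30*s^3 - 10*s^2 + 12*s + 6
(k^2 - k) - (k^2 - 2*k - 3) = k + 3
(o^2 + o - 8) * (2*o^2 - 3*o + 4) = 2*o^4 - o^3 - 15*o^2 + 28*o - 32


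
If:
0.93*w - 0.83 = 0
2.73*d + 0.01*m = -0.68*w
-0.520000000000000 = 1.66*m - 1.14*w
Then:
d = -0.22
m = 0.30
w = 0.89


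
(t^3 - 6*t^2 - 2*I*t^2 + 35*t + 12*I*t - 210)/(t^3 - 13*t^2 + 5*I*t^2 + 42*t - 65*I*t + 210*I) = (t - 7*I)/(t - 7)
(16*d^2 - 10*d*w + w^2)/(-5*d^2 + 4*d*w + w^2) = (16*d^2 - 10*d*w + w^2)/(-5*d^2 + 4*d*w + w^2)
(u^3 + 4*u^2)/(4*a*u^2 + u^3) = (u + 4)/(4*a + u)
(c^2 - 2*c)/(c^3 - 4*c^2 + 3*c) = (c - 2)/(c^2 - 4*c + 3)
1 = 1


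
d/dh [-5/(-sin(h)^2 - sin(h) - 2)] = -5*(2*sin(h) + 1)*cos(h)/(sin(h)^2 + sin(h) + 2)^2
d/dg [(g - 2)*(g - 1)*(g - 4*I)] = 3*g^2 + g*(-6 - 8*I) + 2 + 12*I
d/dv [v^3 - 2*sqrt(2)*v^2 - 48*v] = 3*v^2 - 4*sqrt(2)*v - 48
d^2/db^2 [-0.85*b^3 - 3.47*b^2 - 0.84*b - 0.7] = -5.1*b - 6.94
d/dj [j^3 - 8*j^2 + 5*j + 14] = 3*j^2 - 16*j + 5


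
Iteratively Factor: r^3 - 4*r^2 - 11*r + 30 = (r - 2)*(r^2 - 2*r - 15) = (r - 5)*(r - 2)*(r + 3)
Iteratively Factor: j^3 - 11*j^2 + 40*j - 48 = (j - 3)*(j^2 - 8*j + 16) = (j - 4)*(j - 3)*(j - 4)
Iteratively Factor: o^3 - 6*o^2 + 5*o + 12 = (o + 1)*(o^2 - 7*o + 12) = (o - 4)*(o + 1)*(o - 3)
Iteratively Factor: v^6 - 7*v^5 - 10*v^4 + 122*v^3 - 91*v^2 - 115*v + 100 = (v - 1)*(v^5 - 6*v^4 - 16*v^3 + 106*v^2 + 15*v - 100) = (v - 1)^2*(v^4 - 5*v^3 - 21*v^2 + 85*v + 100) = (v - 5)*(v - 1)^2*(v^3 - 21*v - 20) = (v - 5)*(v - 1)^2*(v + 4)*(v^2 - 4*v - 5) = (v - 5)*(v - 1)^2*(v + 1)*(v + 4)*(v - 5)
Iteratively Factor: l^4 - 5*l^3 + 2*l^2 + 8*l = (l - 2)*(l^3 - 3*l^2 - 4*l) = l*(l - 2)*(l^2 - 3*l - 4) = l*(l - 4)*(l - 2)*(l + 1)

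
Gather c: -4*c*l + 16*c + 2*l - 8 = c*(16 - 4*l) + 2*l - 8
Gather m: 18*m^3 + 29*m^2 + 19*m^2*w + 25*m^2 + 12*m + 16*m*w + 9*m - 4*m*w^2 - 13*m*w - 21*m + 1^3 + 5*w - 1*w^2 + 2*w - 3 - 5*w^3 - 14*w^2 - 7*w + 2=18*m^3 + m^2*(19*w + 54) + m*(-4*w^2 + 3*w) - 5*w^3 - 15*w^2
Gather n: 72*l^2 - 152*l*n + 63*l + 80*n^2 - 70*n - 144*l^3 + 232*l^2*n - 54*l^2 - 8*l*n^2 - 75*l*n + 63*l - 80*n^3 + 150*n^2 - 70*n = -144*l^3 + 18*l^2 + 126*l - 80*n^3 + n^2*(230 - 8*l) + n*(232*l^2 - 227*l - 140)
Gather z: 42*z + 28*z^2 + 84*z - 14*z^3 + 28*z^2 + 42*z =-14*z^3 + 56*z^2 + 168*z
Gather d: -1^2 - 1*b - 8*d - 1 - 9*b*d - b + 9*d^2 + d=-2*b + 9*d^2 + d*(-9*b - 7) - 2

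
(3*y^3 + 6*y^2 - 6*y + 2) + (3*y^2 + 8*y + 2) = 3*y^3 + 9*y^2 + 2*y + 4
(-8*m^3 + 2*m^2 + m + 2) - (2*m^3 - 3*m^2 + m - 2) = -10*m^3 + 5*m^2 + 4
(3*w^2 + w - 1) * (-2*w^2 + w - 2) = -6*w^4 + w^3 - 3*w^2 - 3*w + 2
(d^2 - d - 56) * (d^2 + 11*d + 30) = d^4 + 10*d^3 - 37*d^2 - 646*d - 1680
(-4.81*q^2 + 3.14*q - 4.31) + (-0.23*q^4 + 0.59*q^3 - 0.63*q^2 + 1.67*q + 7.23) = -0.23*q^4 + 0.59*q^3 - 5.44*q^2 + 4.81*q + 2.92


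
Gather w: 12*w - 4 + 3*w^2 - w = 3*w^2 + 11*w - 4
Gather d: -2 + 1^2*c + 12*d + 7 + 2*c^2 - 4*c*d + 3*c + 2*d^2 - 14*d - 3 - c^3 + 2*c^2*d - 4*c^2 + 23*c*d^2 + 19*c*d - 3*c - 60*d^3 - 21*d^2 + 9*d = -c^3 - 2*c^2 + c - 60*d^3 + d^2*(23*c - 19) + d*(2*c^2 + 15*c + 7) + 2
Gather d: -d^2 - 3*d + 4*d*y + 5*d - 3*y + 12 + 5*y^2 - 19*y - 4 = -d^2 + d*(4*y + 2) + 5*y^2 - 22*y + 8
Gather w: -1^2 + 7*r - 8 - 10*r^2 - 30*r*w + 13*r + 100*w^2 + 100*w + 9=-10*r^2 + 20*r + 100*w^2 + w*(100 - 30*r)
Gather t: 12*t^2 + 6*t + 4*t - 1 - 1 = 12*t^2 + 10*t - 2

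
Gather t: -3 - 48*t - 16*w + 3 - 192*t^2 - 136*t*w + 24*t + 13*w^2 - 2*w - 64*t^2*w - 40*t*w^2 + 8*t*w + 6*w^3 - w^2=t^2*(-64*w - 192) + t*(-40*w^2 - 128*w - 24) + 6*w^3 + 12*w^2 - 18*w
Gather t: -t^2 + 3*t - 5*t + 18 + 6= -t^2 - 2*t + 24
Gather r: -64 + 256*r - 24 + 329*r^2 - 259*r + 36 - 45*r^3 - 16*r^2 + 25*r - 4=-45*r^3 + 313*r^2 + 22*r - 56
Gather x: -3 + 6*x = 6*x - 3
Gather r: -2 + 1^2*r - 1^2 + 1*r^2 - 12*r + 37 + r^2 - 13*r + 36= 2*r^2 - 24*r + 70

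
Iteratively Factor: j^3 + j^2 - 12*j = (j - 3)*(j^2 + 4*j) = j*(j - 3)*(j + 4)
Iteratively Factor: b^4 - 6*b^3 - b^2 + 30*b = (b - 5)*(b^3 - b^2 - 6*b) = (b - 5)*(b + 2)*(b^2 - 3*b) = (b - 5)*(b - 3)*(b + 2)*(b)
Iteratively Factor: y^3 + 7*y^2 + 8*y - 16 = (y + 4)*(y^2 + 3*y - 4) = (y - 1)*(y + 4)*(y + 4)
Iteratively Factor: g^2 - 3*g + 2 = (g - 2)*(g - 1)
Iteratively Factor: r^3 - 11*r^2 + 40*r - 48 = (r - 3)*(r^2 - 8*r + 16) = (r - 4)*(r - 3)*(r - 4)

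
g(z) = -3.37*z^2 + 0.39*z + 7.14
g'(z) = 0.39 - 6.74*z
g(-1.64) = -2.56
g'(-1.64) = 11.44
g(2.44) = -11.97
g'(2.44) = -16.06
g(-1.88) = -5.50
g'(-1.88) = 13.06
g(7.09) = -159.50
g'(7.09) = -47.40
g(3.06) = -23.22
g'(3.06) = -20.23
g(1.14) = 3.20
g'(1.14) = -7.29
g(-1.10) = 2.63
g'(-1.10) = 7.80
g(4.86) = -70.56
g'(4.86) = -32.37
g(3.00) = -22.02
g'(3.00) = -19.83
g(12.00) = -473.46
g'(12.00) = -80.49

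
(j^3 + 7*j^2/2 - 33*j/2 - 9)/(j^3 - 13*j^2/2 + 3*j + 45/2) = (2*j^2 + 13*j + 6)/(2*j^2 - 7*j - 15)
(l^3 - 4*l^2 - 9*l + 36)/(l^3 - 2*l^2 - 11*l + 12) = (l - 3)/(l - 1)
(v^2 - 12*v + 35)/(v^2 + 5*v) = (v^2 - 12*v + 35)/(v*(v + 5))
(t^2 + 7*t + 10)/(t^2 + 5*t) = (t + 2)/t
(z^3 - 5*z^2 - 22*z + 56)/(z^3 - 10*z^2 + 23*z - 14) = (z + 4)/(z - 1)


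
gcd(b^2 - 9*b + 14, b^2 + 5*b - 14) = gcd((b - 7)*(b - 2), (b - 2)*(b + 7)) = b - 2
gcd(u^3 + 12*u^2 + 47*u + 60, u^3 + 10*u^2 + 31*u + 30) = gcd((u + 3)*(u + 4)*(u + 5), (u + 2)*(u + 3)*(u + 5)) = u^2 + 8*u + 15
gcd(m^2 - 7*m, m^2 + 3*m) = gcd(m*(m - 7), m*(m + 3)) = m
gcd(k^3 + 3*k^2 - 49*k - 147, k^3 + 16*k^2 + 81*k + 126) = k^2 + 10*k + 21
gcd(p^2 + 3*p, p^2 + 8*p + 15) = p + 3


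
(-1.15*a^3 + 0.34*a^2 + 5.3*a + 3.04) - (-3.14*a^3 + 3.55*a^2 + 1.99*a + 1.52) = 1.99*a^3 - 3.21*a^2 + 3.31*a + 1.52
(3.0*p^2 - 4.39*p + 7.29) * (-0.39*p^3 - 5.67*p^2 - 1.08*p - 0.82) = -1.17*p^5 - 15.2979*p^4 + 18.8082*p^3 - 39.0531*p^2 - 4.2734*p - 5.9778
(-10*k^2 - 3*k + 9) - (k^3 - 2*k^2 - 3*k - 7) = -k^3 - 8*k^2 + 16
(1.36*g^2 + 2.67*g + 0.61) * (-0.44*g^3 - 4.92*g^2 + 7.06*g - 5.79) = -0.5984*g^5 - 7.866*g^4 - 3.8032*g^3 + 7.9746*g^2 - 11.1527*g - 3.5319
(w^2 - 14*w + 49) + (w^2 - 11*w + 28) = 2*w^2 - 25*w + 77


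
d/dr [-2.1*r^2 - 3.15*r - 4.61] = -4.2*r - 3.15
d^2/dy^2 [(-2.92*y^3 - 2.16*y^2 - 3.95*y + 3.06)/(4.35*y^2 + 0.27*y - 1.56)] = (-184.469886*y^3 + 266.849964*y^2 - 181.901052*y + 28.135836)/(82.312875*y^6 + 15.327225*y^5 - 87.605955*y^4 - 10.973637*y^3 + 31.417308*y^2 + 1.971216*y - 3.796416)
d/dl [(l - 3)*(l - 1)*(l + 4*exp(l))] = 4*l^2*exp(l) + 3*l^2 - 8*l*exp(l) - 8*l - 4*exp(l) + 3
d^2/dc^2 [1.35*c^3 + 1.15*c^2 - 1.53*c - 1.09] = 8.1*c + 2.3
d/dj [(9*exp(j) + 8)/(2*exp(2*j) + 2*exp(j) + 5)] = (-18*exp(2*j) - 32*exp(j) + 29)*exp(j)/(4*exp(4*j) + 8*exp(3*j) + 24*exp(2*j) + 20*exp(j) + 25)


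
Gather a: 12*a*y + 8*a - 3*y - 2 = a*(12*y + 8) - 3*y - 2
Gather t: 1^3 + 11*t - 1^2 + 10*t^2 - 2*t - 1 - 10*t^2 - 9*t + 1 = 0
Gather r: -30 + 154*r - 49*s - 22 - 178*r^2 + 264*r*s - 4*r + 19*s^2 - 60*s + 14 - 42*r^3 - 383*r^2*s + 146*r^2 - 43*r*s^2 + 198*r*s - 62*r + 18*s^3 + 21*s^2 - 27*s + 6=-42*r^3 + r^2*(-383*s - 32) + r*(-43*s^2 + 462*s + 88) + 18*s^3 + 40*s^2 - 136*s - 32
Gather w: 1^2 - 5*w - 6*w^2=-6*w^2 - 5*w + 1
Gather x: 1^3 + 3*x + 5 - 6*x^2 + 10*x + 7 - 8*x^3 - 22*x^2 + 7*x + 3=-8*x^3 - 28*x^2 + 20*x + 16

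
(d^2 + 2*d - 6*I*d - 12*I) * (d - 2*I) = d^3 + 2*d^2 - 8*I*d^2 - 12*d - 16*I*d - 24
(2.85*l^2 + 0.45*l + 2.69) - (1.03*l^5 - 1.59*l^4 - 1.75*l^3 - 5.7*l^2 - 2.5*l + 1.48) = -1.03*l^5 + 1.59*l^4 + 1.75*l^3 + 8.55*l^2 + 2.95*l + 1.21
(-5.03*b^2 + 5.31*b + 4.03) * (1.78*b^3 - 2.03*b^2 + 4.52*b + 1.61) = -8.9534*b^5 + 19.6627*b^4 - 26.3415*b^3 + 7.722*b^2 + 26.7647*b + 6.4883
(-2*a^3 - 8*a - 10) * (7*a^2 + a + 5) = -14*a^5 - 2*a^4 - 66*a^3 - 78*a^2 - 50*a - 50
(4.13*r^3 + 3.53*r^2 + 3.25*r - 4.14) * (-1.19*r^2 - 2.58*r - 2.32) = -4.9147*r^5 - 14.8561*r^4 - 22.5565*r^3 - 11.648*r^2 + 3.1412*r + 9.6048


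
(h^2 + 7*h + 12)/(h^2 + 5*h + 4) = (h + 3)/(h + 1)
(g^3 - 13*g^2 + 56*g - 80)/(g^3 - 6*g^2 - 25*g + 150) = (g^2 - 8*g + 16)/(g^2 - g - 30)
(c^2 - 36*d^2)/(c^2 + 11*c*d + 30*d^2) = (c - 6*d)/(c + 5*d)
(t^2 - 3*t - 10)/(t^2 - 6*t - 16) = (t - 5)/(t - 8)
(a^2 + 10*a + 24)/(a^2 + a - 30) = (a + 4)/(a - 5)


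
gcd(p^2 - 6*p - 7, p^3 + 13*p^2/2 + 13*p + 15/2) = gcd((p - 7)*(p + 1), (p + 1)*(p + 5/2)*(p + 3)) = p + 1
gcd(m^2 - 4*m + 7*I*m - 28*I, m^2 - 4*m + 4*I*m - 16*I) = m - 4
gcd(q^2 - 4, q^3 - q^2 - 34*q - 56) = q + 2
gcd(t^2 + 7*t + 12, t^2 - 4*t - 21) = t + 3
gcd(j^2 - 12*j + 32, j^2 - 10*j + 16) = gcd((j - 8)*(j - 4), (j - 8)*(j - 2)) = j - 8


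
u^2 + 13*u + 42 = (u + 6)*(u + 7)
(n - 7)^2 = n^2 - 14*n + 49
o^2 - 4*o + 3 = (o - 3)*(o - 1)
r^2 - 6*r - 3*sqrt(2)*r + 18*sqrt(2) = (r - 6)*(r - 3*sqrt(2))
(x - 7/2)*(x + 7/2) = x^2 - 49/4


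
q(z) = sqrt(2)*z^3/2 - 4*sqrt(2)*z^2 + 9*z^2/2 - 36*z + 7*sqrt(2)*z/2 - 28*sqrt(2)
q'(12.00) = 246.66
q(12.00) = 643.09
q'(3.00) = -18.90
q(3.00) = -124.07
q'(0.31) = -31.56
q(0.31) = -49.31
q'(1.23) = -30.69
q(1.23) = -78.22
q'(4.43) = 0.33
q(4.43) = -138.38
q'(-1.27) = -24.69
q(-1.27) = -3.48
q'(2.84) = -20.51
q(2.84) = -120.91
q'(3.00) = -18.90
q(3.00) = -124.07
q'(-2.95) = -5.76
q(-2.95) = 23.78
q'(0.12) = -31.30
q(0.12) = -43.34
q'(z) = 3*sqrt(2)*z^2/2 - 8*sqrt(2)*z + 9*z - 36 + 7*sqrt(2)/2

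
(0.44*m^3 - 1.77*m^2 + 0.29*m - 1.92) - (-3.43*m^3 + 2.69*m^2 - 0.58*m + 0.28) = 3.87*m^3 - 4.46*m^2 + 0.87*m - 2.2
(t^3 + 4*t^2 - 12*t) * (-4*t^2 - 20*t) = -4*t^5 - 36*t^4 - 32*t^3 + 240*t^2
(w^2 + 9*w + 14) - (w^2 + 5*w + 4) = 4*w + 10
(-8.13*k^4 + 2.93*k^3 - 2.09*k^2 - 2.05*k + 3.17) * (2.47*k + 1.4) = -20.0811*k^5 - 4.1449*k^4 - 1.0603*k^3 - 7.9895*k^2 + 4.9599*k + 4.438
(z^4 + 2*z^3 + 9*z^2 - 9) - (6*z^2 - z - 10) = z^4 + 2*z^3 + 3*z^2 + z + 1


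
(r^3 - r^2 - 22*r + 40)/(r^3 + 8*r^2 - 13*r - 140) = (r - 2)/(r + 7)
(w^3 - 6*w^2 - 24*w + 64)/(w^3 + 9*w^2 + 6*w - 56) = (w - 8)/(w + 7)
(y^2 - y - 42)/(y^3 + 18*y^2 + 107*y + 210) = (y - 7)/(y^2 + 12*y + 35)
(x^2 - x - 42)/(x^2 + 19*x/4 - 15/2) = 4*(x - 7)/(4*x - 5)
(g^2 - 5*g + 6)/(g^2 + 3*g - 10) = (g - 3)/(g + 5)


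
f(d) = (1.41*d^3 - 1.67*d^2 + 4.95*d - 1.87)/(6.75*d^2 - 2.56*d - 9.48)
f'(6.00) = 0.18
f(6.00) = 1.25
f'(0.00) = -0.58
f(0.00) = 0.20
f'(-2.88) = 0.01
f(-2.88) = -1.18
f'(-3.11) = 0.05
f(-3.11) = -1.19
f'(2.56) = -0.09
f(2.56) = 0.83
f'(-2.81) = -0.00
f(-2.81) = -1.18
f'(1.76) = -2.38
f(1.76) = 1.35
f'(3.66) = 0.11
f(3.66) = 0.88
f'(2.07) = -0.60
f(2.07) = 0.97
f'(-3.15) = 0.06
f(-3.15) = -1.19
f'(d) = (2.56 - 13.5*d)*(1.41*d^3 - 1.67*d^2 + 4.95*d - 1.87)/(6.75*d^2 - 2.56*d - 9.48)^2 + (4.23*d^2 - 3.34*d + 4.95)/(6.75*d^2 - 2.56*d - 9.48) = (9.5175*d^4 - 7.2192*d^3 - 69.2377*d^2 + 56.9082*d - 51.7132)/(45.5625*d^4 - 34.56*d^3 - 121.4264*d^2 + 48.5376*d + 89.8704)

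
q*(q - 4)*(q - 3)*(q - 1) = q^4 - 8*q^3 + 19*q^2 - 12*q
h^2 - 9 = (h - 3)*(h + 3)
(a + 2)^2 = a^2 + 4*a + 4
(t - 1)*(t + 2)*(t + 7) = t^3 + 8*t^2 + 5*t - 14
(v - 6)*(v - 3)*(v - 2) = v^3 - 11*v^2 + 36*v - 36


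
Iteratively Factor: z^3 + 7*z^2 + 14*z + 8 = (z + 2)*(z^2 + 5*z + 4) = (z + 1)*(z + 2)*(z + 4)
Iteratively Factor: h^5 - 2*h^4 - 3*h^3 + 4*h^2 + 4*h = (h + 1)*(h^4 - 3*h^3 + 4*h) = (h - 2)*(h + 1)*(h^3 - h^2 - 2*h) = (h - 2)*(h + 1)^2*(h^2 - 2*h) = h*(h - 2)*(h + 1)^2*(h - 2)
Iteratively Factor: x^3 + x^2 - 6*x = (x - 2)*(x^2 + 3*x) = (x - 2)*(x + 3)*(x)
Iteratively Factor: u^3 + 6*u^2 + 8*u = (u + 4)*(u^2 + 2*u) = (u + 2)*(u + 4)*(u)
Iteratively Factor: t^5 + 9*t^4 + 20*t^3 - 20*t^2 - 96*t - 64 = (t + 4)*(t^4 + 5*t^3 - 20*t - 16) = (t - 2)*(t + 4)*(t^3 + 7*t^2 + 14*t + 8) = (t - 2)*(t + 2)*(t + 4)*(t^2 + 5*t + 4) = (t - 2)*(t + 2)*(t + 4)^2*(t + 1)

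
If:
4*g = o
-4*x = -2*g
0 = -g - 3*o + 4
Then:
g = 4/13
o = 16/13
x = 2/13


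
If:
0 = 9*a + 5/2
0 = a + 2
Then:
No Solution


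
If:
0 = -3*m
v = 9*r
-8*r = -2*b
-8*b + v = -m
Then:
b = 0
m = 0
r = 0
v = 0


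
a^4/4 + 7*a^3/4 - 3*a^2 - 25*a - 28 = (a/2 + 1)^2*(a - 4)*(a + 7)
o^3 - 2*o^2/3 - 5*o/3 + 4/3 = (o - 1)^2*(o + 4/3)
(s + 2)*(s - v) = s^2 - s*v + 2*s - 2*v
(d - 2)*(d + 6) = d^2 + 4*d - 12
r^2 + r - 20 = (r - 4)*(r + 5)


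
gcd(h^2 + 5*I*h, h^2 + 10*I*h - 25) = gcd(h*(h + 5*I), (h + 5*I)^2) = h + 5*I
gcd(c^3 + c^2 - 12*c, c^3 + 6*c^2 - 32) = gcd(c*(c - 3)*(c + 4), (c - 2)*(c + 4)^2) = c + 4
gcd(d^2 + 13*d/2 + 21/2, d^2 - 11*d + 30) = 1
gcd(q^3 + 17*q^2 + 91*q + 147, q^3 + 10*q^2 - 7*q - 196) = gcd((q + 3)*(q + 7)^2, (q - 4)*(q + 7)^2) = q^2 + 14*q + 49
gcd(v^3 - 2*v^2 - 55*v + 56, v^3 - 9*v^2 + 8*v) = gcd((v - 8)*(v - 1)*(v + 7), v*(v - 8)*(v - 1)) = v^2 - 9*v + 8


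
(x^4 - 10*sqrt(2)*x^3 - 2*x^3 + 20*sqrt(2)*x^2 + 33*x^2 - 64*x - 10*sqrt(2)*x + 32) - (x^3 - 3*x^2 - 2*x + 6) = x^4 - 10*sqrt(2)*x^3 - 3*x^3 + 20*sqrt(2)*x^2 + 36*x^2 - 62*x - 10*sqrt(2)*x + 26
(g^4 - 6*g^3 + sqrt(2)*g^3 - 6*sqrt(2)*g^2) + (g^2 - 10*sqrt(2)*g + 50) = g^4 - 6*g^3 + sqrt(2)*g^3 - 6*sqrt(2)*g^2 + g^2 - 10*sqrt(2)*g + 50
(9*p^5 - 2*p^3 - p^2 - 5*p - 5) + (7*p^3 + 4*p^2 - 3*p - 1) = 9*p^5 + 5*p^3 + 3*p^2 - 8*p - 6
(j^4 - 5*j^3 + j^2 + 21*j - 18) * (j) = j^5 - 5*j^4 + j^3 + 21*j^2 - 18*j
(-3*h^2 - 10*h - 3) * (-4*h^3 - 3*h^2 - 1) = 12*h^5 + 49*h^4 + 42*h^3 + 12*h^2 + 10*h + 3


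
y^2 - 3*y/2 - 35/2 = (y - 5)*(y + 7/2)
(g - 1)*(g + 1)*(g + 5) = g^3 + 5*g^2 - g - 5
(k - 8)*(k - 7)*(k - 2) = k^3 - 17*k^2 + 86*k - 112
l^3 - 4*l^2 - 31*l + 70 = (l - 7)*(l - 2)*(l + 5)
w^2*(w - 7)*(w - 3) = w^4 - 10*w^3 + 21*w^2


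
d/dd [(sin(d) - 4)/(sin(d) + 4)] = 8*cos(d)/(sin(d) + 4)^2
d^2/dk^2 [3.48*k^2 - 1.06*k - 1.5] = 6.96000000000000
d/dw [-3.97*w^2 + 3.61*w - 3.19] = 3.61 - 7.94*w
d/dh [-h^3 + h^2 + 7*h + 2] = -3*h^2 + 2*h + 7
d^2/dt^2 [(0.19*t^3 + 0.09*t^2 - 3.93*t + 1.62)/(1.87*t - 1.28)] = (1.328822*t^3 - 2.728704*t^2 + 1.867776*t - 7.188828)/(6.539203*t^3 - 13.428096*t^2 + 9.191424*t - 2.097152)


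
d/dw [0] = 0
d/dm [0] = 0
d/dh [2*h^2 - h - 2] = 4*h - 1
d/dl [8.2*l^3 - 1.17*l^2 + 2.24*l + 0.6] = 24.6*l^2 - 2.34*l + 2.24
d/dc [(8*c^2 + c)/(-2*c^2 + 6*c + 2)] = (25*c^2 + 16*c + 1)/(2*(c^4 - 6*c^3 + 7*c^2 + 6*c + 1))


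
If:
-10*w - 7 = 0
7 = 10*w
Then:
No Solution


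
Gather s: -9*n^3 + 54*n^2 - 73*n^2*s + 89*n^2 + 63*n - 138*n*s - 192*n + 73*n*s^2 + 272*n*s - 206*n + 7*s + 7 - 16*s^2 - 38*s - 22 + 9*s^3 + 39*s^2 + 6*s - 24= -9*n^3 + 143*n^2 - 335*n + 9*s^3 + s^2*(73*n + 23) + s*(-73*n^2 + 134*n - 25) - 39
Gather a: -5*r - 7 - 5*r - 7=-10*r - 14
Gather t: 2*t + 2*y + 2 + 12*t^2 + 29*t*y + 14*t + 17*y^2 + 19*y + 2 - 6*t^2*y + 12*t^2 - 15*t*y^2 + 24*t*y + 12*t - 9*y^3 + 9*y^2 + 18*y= t^2*(24 - 6*y) + t*(-15*y^2 + 53*y + 28) - 9*y^3 + 26*y^2 + 39*y + 4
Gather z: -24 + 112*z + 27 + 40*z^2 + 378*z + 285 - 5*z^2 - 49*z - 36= 35*z^2 + 441*z + 252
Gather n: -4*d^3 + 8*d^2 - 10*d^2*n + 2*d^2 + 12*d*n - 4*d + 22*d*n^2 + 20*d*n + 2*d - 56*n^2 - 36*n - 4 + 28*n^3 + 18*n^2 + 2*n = -4*d^3 + 10*d^2 - 2*d + 28*n^3 + n^2*(22*d - 38) + n*(-10*d^2 + 32*d - 34) - 4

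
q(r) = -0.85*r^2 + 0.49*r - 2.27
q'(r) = 0.49 - 1.7*r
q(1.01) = -2.64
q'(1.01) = -1.23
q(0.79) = -2.41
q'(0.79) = -0.85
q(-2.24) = -7.63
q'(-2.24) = 4.30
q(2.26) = -5.50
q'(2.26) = -3.35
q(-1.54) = -5.04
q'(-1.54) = 3.11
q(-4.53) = -21.93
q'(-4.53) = 8.19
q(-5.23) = -28.08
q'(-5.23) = 9.38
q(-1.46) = -4.80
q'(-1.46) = 2.97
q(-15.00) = -200.87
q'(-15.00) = 25.99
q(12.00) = -118.79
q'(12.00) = -19.91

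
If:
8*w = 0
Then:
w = 0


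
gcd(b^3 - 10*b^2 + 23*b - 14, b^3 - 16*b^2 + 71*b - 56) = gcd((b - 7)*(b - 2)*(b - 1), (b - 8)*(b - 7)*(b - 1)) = b^2 - 8*b + 7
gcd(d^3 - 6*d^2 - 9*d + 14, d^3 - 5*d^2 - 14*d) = d^2 - 5*d - 14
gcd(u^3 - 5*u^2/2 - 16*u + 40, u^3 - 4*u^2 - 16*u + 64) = u^2 - 16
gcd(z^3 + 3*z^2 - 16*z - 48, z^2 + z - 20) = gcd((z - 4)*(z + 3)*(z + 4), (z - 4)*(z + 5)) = z - 4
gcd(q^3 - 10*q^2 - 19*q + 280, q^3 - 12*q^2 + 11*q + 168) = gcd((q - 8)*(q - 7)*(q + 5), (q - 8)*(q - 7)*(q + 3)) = q^2 - 15*q + 56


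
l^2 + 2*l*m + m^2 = (l + m)^2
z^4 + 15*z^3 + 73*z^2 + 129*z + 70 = (z + 1)*(z + 2)*(z + 5)*(z + 7)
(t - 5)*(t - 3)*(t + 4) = t^3 - 4*t^2 - 17*t + 60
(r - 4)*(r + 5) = r^2 + r - 20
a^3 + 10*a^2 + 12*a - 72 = (a - 2)*(a + 6)^2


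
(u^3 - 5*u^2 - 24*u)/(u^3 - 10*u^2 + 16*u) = (u + 3)/(u - 2)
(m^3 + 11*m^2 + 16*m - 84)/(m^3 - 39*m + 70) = (m + 6)/(m - 5)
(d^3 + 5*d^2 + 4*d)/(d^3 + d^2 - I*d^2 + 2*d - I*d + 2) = d*(d + 4)/(d^2 - I*d + 2)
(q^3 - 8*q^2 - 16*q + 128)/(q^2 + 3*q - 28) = (q^2 - 4*q - 32)/(q + 7)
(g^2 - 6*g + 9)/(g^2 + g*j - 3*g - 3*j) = (g - 3)/(g + j)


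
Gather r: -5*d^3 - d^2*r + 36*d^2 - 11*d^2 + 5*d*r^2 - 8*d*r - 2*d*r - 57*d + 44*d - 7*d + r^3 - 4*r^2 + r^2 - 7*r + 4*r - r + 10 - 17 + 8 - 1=-5*d^3 + 25*d^2 - 20*d + r^3 + r^2*(5*d - 3) + r*(-d^2 - 10*d - 4)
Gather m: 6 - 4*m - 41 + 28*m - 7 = 24*m - 42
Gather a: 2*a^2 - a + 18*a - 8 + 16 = 2*a^2 + 17*a + 8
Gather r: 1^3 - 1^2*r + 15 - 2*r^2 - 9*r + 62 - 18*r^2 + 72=-20*r^2 - 10*r + 150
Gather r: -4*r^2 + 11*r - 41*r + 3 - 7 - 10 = -4*r^2 - 30*r - 14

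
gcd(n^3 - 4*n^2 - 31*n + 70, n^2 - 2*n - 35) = n^2 - 2*n - 35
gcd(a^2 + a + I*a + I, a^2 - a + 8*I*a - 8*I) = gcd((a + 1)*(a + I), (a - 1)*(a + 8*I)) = 1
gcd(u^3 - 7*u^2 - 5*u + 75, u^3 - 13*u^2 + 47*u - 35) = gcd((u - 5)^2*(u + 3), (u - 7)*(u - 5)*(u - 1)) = u - 5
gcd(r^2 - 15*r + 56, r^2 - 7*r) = r - 7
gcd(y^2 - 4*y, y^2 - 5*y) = y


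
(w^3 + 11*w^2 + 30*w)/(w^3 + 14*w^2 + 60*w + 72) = w*(w + 5)/(w^2 + 8*w + 12)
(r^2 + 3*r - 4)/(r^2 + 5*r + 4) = (r - 1)/(r + 1)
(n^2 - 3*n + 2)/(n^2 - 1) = (n - 2)/(n + 1)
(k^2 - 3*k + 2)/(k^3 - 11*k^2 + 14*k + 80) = (k^2 - 3*k + 2)/(k^3 - 11*k^2 + 14*k + 80)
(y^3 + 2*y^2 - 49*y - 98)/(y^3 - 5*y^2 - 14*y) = (y + 7)/y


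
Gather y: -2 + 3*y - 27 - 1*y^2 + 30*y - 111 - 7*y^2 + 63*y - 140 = -8*y^2 + 96*y - 280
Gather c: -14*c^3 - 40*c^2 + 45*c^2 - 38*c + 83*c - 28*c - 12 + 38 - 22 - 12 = -14*c^3 + 5*c^2 + 17*c - 8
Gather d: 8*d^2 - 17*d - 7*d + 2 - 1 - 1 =8*d^2 - 24*d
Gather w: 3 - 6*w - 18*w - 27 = -24*w - 24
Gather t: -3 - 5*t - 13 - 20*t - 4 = -25*t - 20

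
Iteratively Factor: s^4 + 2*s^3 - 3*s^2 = (s)*(s^3 + 2*s^2 - 3*s) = s*(s + 3)*(s^2 - s) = s^2*(s + 3)*(s - 1)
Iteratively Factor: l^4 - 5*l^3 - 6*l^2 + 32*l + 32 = (l - 4)*(l^3 - l^2 - 10*l - 8) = (l - 4)*(l + 1)*(l^2 - 2*l - 8) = (l - 4)*(l + 1)*(l + 2)*(l - 4)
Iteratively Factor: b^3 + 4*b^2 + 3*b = (b + 3)*(b^2 + b) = b*(b + 3)*(b + 1)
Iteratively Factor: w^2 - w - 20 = (w - 5)*(w + 4)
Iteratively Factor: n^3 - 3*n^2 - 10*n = (n - 5)*(n^2 + 2*n) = (n - 5)*(n + 2)*(n)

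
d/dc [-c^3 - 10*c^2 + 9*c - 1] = -3*c^2 - 20*c + 9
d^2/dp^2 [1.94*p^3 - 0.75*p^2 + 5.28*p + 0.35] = 11.64*p - 1.5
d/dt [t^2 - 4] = 2*t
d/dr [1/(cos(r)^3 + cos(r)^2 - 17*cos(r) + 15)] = (3*cos(r)^2 + 2*cos(r) - 17)*sin(r)/(cos(r)^3 + cos(r)^2 - 17*cos(r) + 15)^2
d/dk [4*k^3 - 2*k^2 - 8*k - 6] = 12*k^2 - 4*k - 8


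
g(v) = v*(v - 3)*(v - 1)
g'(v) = v*(v - 3) + v*(v - 1) + (v - 3)*(v - 1)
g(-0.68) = -4.20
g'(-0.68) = 9.83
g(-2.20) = -36.61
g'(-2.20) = 35.12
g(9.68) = 561.27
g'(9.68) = 206.67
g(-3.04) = -74.18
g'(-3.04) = 55.04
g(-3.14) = -79.82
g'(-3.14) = 57.70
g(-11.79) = -2230.24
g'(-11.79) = 514.33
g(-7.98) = -786.83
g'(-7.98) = 257.88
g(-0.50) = -2.62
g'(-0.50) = 7.75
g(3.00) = 0.00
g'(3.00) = 6.00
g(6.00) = 90.00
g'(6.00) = 63.00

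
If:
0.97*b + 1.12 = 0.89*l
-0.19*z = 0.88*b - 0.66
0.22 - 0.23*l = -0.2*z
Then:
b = 0.53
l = 1.84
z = 1.01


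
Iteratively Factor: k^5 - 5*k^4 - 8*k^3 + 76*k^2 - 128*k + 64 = (k - 2)*(k^4 - 3*k^3 - 14*k^2 + 48*k - 32) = (k - 2)*(k - 1)*(k^3 - 2*k^2 - 16*k + 32) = (k - 2)*(k - 1)*(k + 4)*(k^2 - 6*k + 8) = (k - 2)^2*(k - 1)*(k + 4)*(k - 4)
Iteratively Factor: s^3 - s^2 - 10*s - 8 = (s + 1)*(s^2 - 2*s - 8) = (s + 1)*(s + 2)*(s - 4)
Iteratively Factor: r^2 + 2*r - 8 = (r + 4)*(r - 2)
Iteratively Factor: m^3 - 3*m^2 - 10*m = (m)*(m^2 - 3*m - 10) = m*(m - 5)*(m + 2)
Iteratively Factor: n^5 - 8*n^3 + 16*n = (n - 2)*(n^4 + 2*n^3 - 4*n^2 - 8*n) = n*(n - 2)*(n^3 + 2*n^2 - 4*n - 8) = n*(n - 2)^2*(n^2 + 4*n + 4) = n*(n - 2)^2*(n + 2)*(n + 2)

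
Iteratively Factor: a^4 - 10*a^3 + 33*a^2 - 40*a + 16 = (a - 4)*(a^3 - 6*a^2 + 9*a - 4) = (a - 4)*(a - 1)*(a^2 - 5*a + 4) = (a - 4)*(a - 1)^2*(a - 4)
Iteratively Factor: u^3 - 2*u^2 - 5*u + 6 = (u - 1)*(u^2 - u - 6) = (u - 3)*(u - 1)*(u + 2)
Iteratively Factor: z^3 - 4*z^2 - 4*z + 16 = (z - 2)*(z^2 - 2*z - 8) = (z - 2)*(z + 2)*(z - 4)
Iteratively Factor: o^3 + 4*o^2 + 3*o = (o + 3)*(o^2 + o) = (o + 1)*(o + 3)*(o)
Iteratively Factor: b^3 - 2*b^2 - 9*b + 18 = (b - 3)*(b^2 + b - 6) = (b - 3)*(b - 2)*(b + 3)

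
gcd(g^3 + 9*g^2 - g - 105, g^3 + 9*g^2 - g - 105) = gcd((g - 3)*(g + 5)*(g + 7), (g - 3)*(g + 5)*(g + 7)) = g^3 + 9*g^2 - g - 105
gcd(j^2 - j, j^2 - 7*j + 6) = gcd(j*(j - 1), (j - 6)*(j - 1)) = j - 1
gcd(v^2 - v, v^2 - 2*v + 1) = v - 1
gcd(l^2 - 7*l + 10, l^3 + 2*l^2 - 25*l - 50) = l - 5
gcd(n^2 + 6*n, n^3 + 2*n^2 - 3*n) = n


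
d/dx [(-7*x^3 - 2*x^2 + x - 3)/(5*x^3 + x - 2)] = (10*x^4 - 24*x^3 + 85*x^2 + 8*x + 1)/(25*x^6 + 10*x^4 - 20*x^3 + x^2 - 4*x + 4)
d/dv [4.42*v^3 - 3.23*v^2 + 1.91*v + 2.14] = 13.26*v^2 - 6.46*v + 1.91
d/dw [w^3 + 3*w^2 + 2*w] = 3*w^2 + 6*w + 2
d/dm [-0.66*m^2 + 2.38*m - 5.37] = 2.38 - 1.32*m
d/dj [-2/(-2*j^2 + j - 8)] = 2*(1 - 4*j)/(2*j^2 - j + 8)^2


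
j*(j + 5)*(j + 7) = j^3 + 12*j^2 + 35*j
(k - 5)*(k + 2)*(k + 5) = k^3 + 2*k^2 - 25*k - 50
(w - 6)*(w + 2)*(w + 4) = w^3 - 28*w - 48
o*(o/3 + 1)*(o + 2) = o^3/3 + 5*o^2/3 + 2*o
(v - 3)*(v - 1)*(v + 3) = v^3 - v^2 - 9*v + 9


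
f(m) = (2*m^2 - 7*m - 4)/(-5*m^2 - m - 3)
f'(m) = (4*m - 7)/(-5*m^2 - m - 3) + (10*m + 1)*(2*m^2 - 7*m - 4)/(-5*m^2 - m - 3)^2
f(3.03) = 0.13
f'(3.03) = -0.18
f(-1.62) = -0.87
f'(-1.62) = 0.02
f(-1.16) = -0.79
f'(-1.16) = 0.38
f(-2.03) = -0.86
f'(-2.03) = -0.06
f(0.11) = 1.50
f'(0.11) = 1.08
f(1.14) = 0.88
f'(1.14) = -0.80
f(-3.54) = -0.74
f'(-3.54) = -0.07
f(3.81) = 0.02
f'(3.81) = -0.11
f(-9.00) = -0.55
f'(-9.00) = -0.02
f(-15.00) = -0.50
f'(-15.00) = -0.00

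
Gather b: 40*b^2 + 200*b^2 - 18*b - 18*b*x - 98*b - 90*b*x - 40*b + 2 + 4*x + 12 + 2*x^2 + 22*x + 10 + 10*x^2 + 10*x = 240*b^2 + b*(-108*x - 156) + 12*x^2 + 36*x + 24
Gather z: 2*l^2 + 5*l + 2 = 2*l^2 + 5*l + 2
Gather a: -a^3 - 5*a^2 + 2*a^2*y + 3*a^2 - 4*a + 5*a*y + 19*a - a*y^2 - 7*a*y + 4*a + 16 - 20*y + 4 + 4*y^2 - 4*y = -a^3 + a^2*(2*y - 2) + a*(-y^2 - 2*y + 19) + 4*y^2 - 24*y + 20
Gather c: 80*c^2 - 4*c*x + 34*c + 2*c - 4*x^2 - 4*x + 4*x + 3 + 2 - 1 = 80*c^2 + c*(36 - 4*x) - 4*x^2 + 4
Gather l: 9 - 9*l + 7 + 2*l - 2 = 14 - 7*l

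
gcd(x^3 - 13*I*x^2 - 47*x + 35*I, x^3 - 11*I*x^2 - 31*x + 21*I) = x^2 - 8*I*x - 7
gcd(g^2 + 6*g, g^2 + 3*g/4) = g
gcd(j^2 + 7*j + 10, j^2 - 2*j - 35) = j + 5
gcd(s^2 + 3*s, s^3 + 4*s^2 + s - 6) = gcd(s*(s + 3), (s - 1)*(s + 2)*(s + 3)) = s + 3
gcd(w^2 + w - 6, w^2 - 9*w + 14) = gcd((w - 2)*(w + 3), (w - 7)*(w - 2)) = w - 2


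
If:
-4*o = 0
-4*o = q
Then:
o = 0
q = 0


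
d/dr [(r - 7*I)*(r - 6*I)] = 2*r - 13*I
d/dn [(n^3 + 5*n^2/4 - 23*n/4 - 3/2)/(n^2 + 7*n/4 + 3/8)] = 2*(2*n^2 + 6*n + 15)/(4*n^2 + 12*n + 9)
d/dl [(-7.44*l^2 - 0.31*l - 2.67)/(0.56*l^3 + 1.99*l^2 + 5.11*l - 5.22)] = (4.1664*l^4 + 0.347200000000001*l^3 - 32.9159*l^2 + 88.3002*l + 15.2619)/(0.3136*l^6 + 2.2288*l^5 + 9.6833*l^4 + 14.4914*l^3 + 5.3365*l^2 - 53.3484*l + 27.2484)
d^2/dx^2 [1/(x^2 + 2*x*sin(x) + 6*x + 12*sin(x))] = 2*((x^2 + 2*x*sin(x) + 6*x + 12*sin(x))*(x*sin(x) + 6*sin(x) - 2*cos(x) - 1) + 4*(x*cos(x) + x + sin(x) + 6*cos(x) + 3)^2)/((x + 6)^3*(x + 2*sin(x))^3)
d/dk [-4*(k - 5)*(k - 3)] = 32 - 8*k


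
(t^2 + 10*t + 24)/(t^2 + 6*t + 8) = (t + 6)/(t + 2)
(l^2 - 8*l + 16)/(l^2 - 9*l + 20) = (l - 4)/(l - 5)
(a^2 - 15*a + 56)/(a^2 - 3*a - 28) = (a - 8)/(a + 4)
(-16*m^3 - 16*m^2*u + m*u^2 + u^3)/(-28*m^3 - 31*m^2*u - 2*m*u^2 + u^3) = (-4*m + u)/(-7*m + u)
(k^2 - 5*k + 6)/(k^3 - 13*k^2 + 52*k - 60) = (k - 3)/(k^2 - 11*k + 30)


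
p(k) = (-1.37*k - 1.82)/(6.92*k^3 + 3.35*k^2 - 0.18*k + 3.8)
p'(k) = (-1.37*k - 1.82)*(-20.76*k^2 - 6.7*k + 0.18)/(6.92*k^3 + 3.35*k^2 - 0.18*k + 3.8)^2 - 1.37/(6.92*k^3 + 3.35*k^2 - 0.18*k + 3.8) = (18.9608*k^3 + 42.3727*k^2 + 12.194*k - 5.5336)/(47.8864*k^6 + 46.364*k^5 + 8.7313*k^4 + 51.386*k^3 + 25.4924*k^2 - 1.368*k + 14.44)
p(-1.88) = -0.03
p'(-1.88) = -0.01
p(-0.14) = -0.42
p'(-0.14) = -0.43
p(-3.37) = -0.01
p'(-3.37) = -0.01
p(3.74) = -0.02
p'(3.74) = 0.01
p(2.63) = -0.04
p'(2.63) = 0.03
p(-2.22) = -0.02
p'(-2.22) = -0.01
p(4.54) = -0.01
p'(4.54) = 0.01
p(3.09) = -0.03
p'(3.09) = 0.02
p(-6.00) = -0.00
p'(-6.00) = -0.00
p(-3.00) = -0.02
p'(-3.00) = -0.01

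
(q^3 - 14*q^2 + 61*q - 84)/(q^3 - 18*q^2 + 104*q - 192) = (q^2 - 10*q + 21)/(q^2 - 14*q + 48)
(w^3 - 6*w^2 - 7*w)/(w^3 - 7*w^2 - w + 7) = w/(w - 1)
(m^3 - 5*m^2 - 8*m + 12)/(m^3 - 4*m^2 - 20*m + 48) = (m^2 + m - 2)/(m^2 + 2*m - 8)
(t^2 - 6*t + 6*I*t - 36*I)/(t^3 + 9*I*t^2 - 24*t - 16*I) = (t^2 + 6*t*(-1 + I) - 36*I)/(t^3 + 9*I*t^2 - 24*t - 16*I)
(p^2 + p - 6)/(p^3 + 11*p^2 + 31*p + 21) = (p - 2)/(p^2 + 8*p + 7)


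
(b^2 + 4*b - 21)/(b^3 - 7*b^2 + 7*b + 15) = (b + 7)/(b^2 - 4*b - 5)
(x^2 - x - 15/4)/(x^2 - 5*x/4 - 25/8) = 2*(2*x + 3)/(4*x + 5)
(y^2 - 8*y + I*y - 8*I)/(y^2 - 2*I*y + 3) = (y - 8)/(y - 3*I)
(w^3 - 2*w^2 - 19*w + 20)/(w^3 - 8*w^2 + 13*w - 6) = (w^2 - w - 20)/(w^2 - 7*w + 6)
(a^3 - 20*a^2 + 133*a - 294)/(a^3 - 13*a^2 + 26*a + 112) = (a^2 - 13*a + 42)/(a^2 - 6*a - 16)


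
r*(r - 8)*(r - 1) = r^3 - 9*r^2 + 8*r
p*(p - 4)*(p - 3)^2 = p^4 - 10*p^3 + 33*p^2 - 36*p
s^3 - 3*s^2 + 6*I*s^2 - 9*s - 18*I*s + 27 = (s - 3)*(s + 3*I)^2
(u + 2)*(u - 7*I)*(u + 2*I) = u^3 + 2*u^2 - 5*I*u^2 + 14*u - 10*I*u + 28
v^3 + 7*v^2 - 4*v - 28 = (v - 2)*(v + 2)*(v + 7)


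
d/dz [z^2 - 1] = 2*z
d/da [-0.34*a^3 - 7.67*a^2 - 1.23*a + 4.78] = -1.02*a^2 - 15.34*a - 1.23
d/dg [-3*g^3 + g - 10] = 1 - 9*g^2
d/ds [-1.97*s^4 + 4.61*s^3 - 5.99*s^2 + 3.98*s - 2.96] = -7.88*s^3 + 13.83*s^2 - 11.98*s + 3.98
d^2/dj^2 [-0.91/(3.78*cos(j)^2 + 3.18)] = (52.009776*sin(j)^4 + 17.749368*sin(j)^2 - 47.882016)/(3.78*cos(j)^2 + 3.18)^3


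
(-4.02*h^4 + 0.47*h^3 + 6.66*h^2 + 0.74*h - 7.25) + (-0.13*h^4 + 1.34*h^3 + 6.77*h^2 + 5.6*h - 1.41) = -4.15*h^4 + 1.81*h^3 + 13.43*h^2 + 6.34*h - 8.66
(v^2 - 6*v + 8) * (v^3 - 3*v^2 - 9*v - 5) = v^5 - 9*v^4 + 17*v^3 + 25*v^2 - 42*v - 40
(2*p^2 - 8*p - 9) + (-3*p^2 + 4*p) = -p^2 - 4*p - 9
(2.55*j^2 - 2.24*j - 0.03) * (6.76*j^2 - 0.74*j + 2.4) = 17.238*j^4 - 17.0294*j^3 + 7.5748*j^2 - 5.3538*j - 0.072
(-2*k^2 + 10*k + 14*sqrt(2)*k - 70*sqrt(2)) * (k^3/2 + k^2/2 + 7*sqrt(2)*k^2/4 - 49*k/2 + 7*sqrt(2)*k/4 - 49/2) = -k^5 + 4*k^4 + 7*sqrt(2)*k^4/2 - 14*sqrt(2)*k^3 + 103*k^3 - 721*sqrt(2)*k^2/2 - 392*k^2 - 490*k + 1372*sqrt(2)*k + 1715*sqrt(2)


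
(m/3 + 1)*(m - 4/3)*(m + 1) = m^3/3 + 8*m^2/9 - 7*m/9 - 4/3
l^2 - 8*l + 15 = (l - 5)*(l - 3)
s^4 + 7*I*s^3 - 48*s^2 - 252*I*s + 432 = (s - 6)*(s + 6)*(s + 3*I)*(s + 4*I)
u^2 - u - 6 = (u - 3)*(u + 2)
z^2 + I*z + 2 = (z - I)*(z + 2*I)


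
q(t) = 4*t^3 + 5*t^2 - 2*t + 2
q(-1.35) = 3.97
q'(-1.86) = 20.92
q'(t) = 12*t^2 + 10*t - 2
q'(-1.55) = 11.33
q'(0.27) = 1.57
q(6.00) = 1034.00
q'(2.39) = 90.45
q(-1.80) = -1.53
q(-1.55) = 2.22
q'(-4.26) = 173.17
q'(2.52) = 99.40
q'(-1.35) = 6.37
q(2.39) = 80.39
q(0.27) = 1.90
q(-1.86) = -2.72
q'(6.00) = 490.00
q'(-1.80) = 18.88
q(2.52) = 92.72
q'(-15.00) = 2548.00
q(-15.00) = -12343.00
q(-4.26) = -207.98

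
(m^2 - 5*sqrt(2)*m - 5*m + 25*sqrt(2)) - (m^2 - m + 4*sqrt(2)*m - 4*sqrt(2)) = -9*sqrt(2)*m - 4*m + 29*sqrt(2)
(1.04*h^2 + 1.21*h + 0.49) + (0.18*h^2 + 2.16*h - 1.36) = 1.22*h^2 + 3.37*h - 0.87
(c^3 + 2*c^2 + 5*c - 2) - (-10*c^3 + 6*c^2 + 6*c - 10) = 11*c^3 - 4*c^2 - c + 8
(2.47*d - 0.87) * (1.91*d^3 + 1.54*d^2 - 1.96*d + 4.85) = 4.7177*d^4 + 2.1421*d^3 - 6.181*d^2 + 13.6847*d - 4.2195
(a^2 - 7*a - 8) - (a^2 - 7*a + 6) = -14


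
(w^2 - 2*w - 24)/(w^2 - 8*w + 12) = (w + 4)/(w - 2)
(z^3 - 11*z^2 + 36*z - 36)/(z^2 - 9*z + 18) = z - 2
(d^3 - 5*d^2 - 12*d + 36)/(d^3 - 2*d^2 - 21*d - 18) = (d - 2)/(d + 1)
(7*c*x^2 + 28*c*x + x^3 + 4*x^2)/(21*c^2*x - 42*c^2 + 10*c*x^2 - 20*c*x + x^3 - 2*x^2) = x*(x + 4)/(3*c*x - 6*c + x^2 - 2*x)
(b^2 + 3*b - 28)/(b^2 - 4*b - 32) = (-b^2 - 3*b + 28)/(-b^2 + 4*b + 32)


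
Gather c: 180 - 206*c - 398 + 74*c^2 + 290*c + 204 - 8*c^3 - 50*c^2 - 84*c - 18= -8*c^3 + 24*c^2 - 32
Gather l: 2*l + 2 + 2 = 2*l + 4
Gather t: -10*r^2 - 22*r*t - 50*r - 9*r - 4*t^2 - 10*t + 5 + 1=-10*r^2 - 59*r - 4*t^2 + t*(-22*r - 10) + 6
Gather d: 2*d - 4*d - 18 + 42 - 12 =12 - 2*d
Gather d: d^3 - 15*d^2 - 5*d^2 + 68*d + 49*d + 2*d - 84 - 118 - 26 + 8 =d^3 - 20*d^2 + 119*d - 220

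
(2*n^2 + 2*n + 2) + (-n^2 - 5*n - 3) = n^2 - 3*n - 1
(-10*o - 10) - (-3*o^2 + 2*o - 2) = 3*o^2 - 12*o - 8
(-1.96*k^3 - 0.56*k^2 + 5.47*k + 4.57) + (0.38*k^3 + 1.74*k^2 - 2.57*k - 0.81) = -1.58*k^3 + 1.18*k^2 + 2.9*k + 3.76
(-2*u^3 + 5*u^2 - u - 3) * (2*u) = -4*u^4 + 10*u^3 - 2*u^2 - 6*u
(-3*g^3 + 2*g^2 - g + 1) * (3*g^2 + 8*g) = -9*g^5 - 18*g^4 + 13*g^3 - 5*g^2 + 8*g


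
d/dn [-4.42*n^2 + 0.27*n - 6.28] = 0.27 - 8.84*n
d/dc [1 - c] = -1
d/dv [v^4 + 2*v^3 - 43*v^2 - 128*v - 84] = 4*v^3 + 6*v^2 - 86*v - 128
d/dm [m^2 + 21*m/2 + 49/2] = 2*m + 21/2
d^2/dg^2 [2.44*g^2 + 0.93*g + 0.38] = 4.88000000000000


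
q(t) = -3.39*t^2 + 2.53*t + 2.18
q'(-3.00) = 22.87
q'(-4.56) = 33.45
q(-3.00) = -35.92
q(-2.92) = -34.11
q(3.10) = -22.55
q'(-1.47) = 12.50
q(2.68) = -15.39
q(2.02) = -6.54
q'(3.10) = -18.49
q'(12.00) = -78.83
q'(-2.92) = 22.33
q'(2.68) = -15.64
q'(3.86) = -23.64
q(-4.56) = -79.85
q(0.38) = 2.65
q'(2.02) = -11.17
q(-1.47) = -8.86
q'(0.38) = -0.05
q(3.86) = -38.56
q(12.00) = -455.62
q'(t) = 2.53 - 6.78*t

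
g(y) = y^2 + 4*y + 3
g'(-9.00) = -14.00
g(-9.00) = 48.00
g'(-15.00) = -26.00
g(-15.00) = 168.00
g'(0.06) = 4.12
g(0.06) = 3.24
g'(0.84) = 5.68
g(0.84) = 7.07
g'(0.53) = 5.06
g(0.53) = 5.40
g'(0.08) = 4.16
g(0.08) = 3.33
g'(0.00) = 4.00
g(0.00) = 3.00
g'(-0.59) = 2.82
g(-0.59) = 0.99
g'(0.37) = 4.74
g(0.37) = 4.62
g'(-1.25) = 1.50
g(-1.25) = -0.44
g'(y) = 2*y + 4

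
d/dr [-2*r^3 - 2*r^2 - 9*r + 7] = -6*r^2 - 4*r - 9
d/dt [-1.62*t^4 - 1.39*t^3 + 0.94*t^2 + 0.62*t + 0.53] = -6.48*t^3 - 4.17*t^2 + 1.88*t + 0.62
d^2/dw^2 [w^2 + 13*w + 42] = 2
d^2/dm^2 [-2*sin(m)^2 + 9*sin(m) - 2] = -9*sin(m) - 4*cos(2*m)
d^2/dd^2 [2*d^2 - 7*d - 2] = 4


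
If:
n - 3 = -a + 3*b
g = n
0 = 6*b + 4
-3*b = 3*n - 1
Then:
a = 0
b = -2/3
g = 1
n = 1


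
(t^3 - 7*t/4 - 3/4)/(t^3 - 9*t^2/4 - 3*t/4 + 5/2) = (4*t^2 - 4*t - 3)/(4*t^2 - 13*t + 10)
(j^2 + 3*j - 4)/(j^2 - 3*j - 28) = (j - 1)/(j - 7)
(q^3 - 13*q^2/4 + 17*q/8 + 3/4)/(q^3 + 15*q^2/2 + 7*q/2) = (8*q^3 - 26*q^2 + 17*q + 6)/(4*q*(2*q^2 + 15*q + 7))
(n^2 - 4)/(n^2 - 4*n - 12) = (n - 2)/(n - 6)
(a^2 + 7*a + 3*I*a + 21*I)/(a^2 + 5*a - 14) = (a + 3*I)/(a - 2)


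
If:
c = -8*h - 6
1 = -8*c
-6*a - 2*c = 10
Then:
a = -13/8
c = -1/8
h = -47/64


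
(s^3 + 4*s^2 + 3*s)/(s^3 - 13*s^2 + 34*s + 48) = s*(s + 3)/(s^2 - 14*s + 48)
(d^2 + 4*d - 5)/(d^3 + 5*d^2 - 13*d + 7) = (d + 5)/(d^2 + 6*d - 7)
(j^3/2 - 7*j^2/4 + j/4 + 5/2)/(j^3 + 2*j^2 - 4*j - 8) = (2*j^2 - 3*j - 5)/(4*(j^2 + 4*j + 4))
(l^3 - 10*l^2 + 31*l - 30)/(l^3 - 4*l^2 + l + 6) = (l - 5)/(l + 1)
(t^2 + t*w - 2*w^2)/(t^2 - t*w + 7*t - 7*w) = (t + 2*w)/(t + 7)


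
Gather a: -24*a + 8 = 8 - 24*a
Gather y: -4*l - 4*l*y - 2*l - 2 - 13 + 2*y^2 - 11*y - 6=-6*l + 2*y^2 + y*(-4*l - 11) - 21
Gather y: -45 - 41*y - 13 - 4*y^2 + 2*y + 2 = -4*y^2 - 39*y - 56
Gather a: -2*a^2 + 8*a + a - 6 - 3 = -2*a^2 + 9*a - 9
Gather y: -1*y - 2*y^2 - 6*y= -2*y^2 - 7*y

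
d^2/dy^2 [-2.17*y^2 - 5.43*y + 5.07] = -4.34000000000000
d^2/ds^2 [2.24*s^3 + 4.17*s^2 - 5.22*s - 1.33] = 13.44*s + 8.34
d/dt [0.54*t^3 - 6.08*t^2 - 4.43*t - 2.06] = 1.62*t^2 - 12.16*t - 4.43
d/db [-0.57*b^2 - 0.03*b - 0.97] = -1.14*b - 0.03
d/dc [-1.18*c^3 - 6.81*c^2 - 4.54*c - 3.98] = -3.54*c^2 - 13.62*c - 4.54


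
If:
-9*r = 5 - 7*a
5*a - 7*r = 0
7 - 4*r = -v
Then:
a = 35/4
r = 25/4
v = 18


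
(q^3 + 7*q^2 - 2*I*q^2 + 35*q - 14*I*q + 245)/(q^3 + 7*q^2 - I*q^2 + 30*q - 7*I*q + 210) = (q - 7*I)/(q - 6*I)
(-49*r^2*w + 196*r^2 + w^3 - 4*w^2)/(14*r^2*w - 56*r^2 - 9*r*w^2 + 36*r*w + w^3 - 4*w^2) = (-7*r - w)/(2*r - w)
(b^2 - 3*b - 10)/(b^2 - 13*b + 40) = (b + 2)/(b - 8)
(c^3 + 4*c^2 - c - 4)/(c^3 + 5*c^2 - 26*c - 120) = (c^2 - 1)/(c^2 + c - 30)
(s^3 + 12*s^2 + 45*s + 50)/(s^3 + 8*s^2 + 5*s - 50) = (s + 2)/(s - 2)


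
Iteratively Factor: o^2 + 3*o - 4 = (o + 4)*(o - 1)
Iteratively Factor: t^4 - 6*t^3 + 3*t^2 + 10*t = (t + 1)*(t^3 - 7*t^2 + 10*t) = (t - 5)*(t + 1)*(t^2 - 2*t) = t*(t - 5)*(t + 1)*(t - 2)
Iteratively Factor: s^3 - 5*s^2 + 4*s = (s - 4)*(s^2 - s) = (s - 4)*(s - 1)*(s)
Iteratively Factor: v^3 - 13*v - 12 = (v + 1)*(v^2 - v - 12) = (v + 1)*(v + 3)*(v - 4)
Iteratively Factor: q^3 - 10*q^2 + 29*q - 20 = (q - 1)*(q^2 - 9*q + 20) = (q - 5)*(q - 1)*(q - 4)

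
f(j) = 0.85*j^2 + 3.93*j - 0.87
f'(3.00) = 9.03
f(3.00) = 18.57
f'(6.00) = 14.13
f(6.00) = 53.31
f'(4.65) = 11.84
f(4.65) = 35.78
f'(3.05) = 9.12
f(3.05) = 19.02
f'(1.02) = 5.66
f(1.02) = 4.02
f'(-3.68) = -2.33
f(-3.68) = -3.82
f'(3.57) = 10.00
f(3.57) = 23.99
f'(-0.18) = 3.62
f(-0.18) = -1.55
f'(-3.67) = -2.31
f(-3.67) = -3.84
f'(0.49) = 4.76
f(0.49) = 1.26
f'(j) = 1.7*j + 3.93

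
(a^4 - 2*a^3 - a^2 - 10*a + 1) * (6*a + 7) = 6*a^5 - 5*a^4 - 20*a^3 - 67*a^2 - 64*a + 7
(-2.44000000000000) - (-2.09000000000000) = -0.350000000000000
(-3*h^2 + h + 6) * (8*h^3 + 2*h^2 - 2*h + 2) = -24*h^5 + 2*h^4 + 56*h^3 + 4*h^2 - 10*h + 12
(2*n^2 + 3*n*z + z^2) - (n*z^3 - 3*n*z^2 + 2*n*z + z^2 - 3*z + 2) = 2*n^2 - n*z^3 + 3*n*z^2 + n*z + 3*z - 2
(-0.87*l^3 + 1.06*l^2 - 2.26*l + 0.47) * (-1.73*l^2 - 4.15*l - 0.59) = 1.5051*l^5 + 1.7767*l^4 + 0.0240999999999989*l^3 + 7.9405*l^2 - 0.6171*l - 0.2773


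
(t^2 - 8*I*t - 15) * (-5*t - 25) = -5*t^3 - 25*t^2 + 40*I*t^2 + 75*t + 200*I*t + 375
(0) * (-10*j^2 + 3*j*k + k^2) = 0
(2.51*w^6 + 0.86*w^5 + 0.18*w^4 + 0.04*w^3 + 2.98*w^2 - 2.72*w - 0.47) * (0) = 0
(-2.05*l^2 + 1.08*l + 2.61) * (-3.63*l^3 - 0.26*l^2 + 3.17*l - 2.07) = 7.4415*l^5 - 3.3874*l^4 - 16.2536*l^3 + 6.9885*l^2 + 6.0381*l - 5.4027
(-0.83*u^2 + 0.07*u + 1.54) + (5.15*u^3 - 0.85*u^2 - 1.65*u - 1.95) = 5.15*u^3 - 1.68*u^2 - 1.58*u - 0.41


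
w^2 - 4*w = w*(w - 4)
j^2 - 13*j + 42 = (j - 7)*(j - 6)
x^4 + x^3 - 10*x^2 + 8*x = x*(x - 2)*(x - 1)*(x + 4)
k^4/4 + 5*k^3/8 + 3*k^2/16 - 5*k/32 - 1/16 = (k/2 + 1/4)^2*(k - 1/2)*(k + 2)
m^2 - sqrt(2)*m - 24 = (m - 4*sqrt(2))*(m + 3*sqrt(2))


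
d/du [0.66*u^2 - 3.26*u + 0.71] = 1.32*u - 3.26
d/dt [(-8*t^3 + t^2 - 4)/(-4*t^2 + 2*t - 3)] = 2*(16*t^4 - 16*t^3 + 37*t^2 - 19*t + 4)/(16*t^4 - 16*t^3 + 28*t^2 - 12*t + 9)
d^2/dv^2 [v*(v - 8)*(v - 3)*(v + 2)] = 12*v^2 - 54*v + 4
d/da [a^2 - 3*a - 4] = 2*a - 3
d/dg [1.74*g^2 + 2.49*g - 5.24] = 3.48*g + 2.49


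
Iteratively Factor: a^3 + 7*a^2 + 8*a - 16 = (a - 1)*(a^2 + 8*a + 16) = (a - 1)*(a + 4)*(a + 4)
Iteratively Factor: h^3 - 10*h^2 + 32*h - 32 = (h - 4)*(h^2 - 6*h + 8) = (h - 4)^2*(h - 2)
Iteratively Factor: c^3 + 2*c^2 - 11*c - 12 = (c - 3)*(c^2 + 5*c + 4) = (c - 3)*(c + 1)*(c + 4)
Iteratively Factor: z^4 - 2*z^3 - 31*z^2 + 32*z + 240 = (z - 5)*(z^3 + 3*z^2 - 16*z - 48) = (z - 5)*(z - 4)*(z^2 + 7*z + 12) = (z - 5)*(z - 4)*(z + 3)*(z + 4)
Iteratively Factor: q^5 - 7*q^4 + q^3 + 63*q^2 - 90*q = (q + 3)*(q^4 - 10*q^3 + 31*q^2 - 30*q) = (q - 2)*(q + 3)*(q^3 - 8*q^2 + 15*q) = (q - 5)*(q - 2)*(q + 3)*(q^2 - 3*q) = (q - 5)*(q - 3)*(q - 2)*(q + 3)*(q)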